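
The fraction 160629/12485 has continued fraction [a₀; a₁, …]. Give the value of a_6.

160629 ÷ 12485 → quotient 12, remainder 10809
12485 ÷ 10809 → quotient 1, remainder 1676
10809 ÷ 1676 → quotient 6, remainder 753
1676 ÷ 753 → quotient 2, remainder 170
753 ÷ 170 → quotient 4, remainder 73
170 ÷ 73 → quotient 2, remainder 24
73 ÷ 24 → quotient 3, remainder 1

3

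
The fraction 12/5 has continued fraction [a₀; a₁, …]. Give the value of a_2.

12 = 2·5 + 2, so a_0 = 2
5 = 2·2 + 1, so a_1 = 2
2 = 2·1 + 0, so a_2 = 2

2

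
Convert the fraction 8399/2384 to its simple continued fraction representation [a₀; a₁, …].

8399 = 3·2384 + 1247, so a_0 = 3
2384 = 1·1247 + 1137, so a_1 = 1
1247 = 1·1137 + 110, so a_2 = 1
1137 = 10·110 + 37, so a_3 = 10
110 = 2·37 + 36, so a_4 = 2
37 = 1·36 + 1, so a_5 = 1
36 = 36·1 + 0, so a_6 = 36

[3; 1, 1, 10, 2, 1, 36]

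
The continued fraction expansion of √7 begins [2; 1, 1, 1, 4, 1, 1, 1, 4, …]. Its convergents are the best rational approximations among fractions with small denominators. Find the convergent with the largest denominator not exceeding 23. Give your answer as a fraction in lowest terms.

List convergents until the denominator exceeds the bound:
a_0 = 2: 2/1  (≤ bound)
a_1 = 1: 3/1  (≤ bound)
a_2 = 1: 5/2  (≤ bound)
a_3 = 1: 8/3  (≤ bound)
a_4 = 4: 37/14  (≤ bound)
a_5 = 1: 45/17  (≤ bound)
a_6 = 1: 82/31  (> 23, stop)

45/17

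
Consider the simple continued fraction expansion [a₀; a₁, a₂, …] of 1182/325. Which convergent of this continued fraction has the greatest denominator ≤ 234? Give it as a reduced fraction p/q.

a_0 = 3: 3/1  (≤ bound)
a_1 = 1: 4/1  (≤ bound)
a_2 = 1: 7/2  (≤ bound)
a_3 = 1: 11/3  (≤ bound)
a_4 = 3: 40/11  (≤ bound)
a_5 = 14: 571/157  (≤ bound)
a_6 = 2: 1182/325  (> 234, stop)

571/157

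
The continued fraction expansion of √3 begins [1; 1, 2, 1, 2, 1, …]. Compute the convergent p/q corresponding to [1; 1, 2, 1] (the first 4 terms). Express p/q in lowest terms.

7/4

Start with 1.
2 + 1/(1/1) = 2 + 1/1 = 3/1
1 + 1/(3/1) = 1 + 1/3 = 4/3
1 + 1/(4/3) = 1 + 3/4 = 7/4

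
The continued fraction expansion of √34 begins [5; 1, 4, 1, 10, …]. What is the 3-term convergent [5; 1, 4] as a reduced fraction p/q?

29/5

Use the convergent recurrence hₖ = aₖ·hₖ₋₁ + hₖ₋₂ (and likewise for the denominators kₖ):
a_0 = 5: 5/1
a_1 = 1: 6/1
a_2 = 4: 29/5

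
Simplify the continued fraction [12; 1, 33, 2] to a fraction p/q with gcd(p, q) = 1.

Starting at the tail and folding back:
Start with 2.
33 + 1/(2/1) = 33 + 1/2 = 67/2
1 + 1/(67/2) = 1 + 2/67 = 69/67
12 + 1/(69/67) = 12 + 67/69 = 895/69

895/69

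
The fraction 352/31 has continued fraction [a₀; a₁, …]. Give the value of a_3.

4

352 = 11·31 + 11, so a_0 = 11
31 = 2·11 + 9, so a_1 = 2
11 = 1·9 + 2, so a_2 = 1
9 = 4·2 + 1, so a_3 = 4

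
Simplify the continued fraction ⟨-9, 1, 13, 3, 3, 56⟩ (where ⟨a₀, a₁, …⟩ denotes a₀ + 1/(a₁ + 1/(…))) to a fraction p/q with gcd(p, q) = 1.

Start with 56.
3 + 1/(56/1) = 3 + 1/56 = 169/56
3 + 1/(169/56) = 3 + 56/169 = 563/169
13 + 1/(563/169) = 13 + 169/563 = 7488/563
1 + 1/(7488/563) = 1 + 563/7488 = 8051/7488
-9 + 1/(8051/7488) = -9 + 7488/8051 = -64971/8051

-64971/8051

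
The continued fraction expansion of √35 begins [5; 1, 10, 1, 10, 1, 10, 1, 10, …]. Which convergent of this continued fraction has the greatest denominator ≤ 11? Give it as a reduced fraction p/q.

65/11

a_0 = 5: 5/1  (≤ bound)
a_1 = 1: 6/1  (≤ bound)
a_2 = 10: 65/11  (≤ bound)
a_3 = 1: 71/12  (> 11, stop)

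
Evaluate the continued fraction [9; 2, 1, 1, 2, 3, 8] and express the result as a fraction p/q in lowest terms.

3426/365

Collapse the nested fraction from the inside out:
Start with 8.
3 + 1/(8/1) = 3 + 1/8 = 25/8
2 + 1/(25/8) = 2 + 8/25 = 58/25
1 + 1/(58/25) = 1 + 25/58 = 83/58
1 + 1/(83/58) = 1 + 58/83 = 141/83
2 + 1/(141/83) = 2 + 83/141 = 365/141
9 + 1/(365/141) = 9 + 141/365 = 3426/365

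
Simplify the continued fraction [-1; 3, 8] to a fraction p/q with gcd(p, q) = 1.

-17/25

Build up convergents one term at a time:
a_0 = -1: -1/1
a_1 = 3: -2/3
a_2 = 8: -17/25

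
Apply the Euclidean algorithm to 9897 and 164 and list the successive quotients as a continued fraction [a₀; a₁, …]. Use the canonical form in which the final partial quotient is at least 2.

[60; 2, 1, 7, 7]

9897 ÷ 164 → quotient 60, remainder 57
164 ÷ 57 → quotient 2, remainder 50
57 ÷ 50 → quotient 1, remainder 7
50 ÷ 7 → quotient 7, remainder 1
7 ÷ 1 → quotient 7, remainder 0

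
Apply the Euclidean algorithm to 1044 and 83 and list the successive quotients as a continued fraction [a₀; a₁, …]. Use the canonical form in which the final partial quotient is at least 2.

⌊1044/83⌋ = 12, remainder 48
⌊83/48⌋ = 1, remainder 35
⌊48/35⌋ = 1, remainder 13
⌊35/13⌋ = 2, remainder 9
⌊13/9⌋ = 1, remainder 4
⌊9/4⌋ = 2, remainder 1
⌊4/1⌋ = 4, remainder 0

[12; 1, 1, 2, 1, 2, 4]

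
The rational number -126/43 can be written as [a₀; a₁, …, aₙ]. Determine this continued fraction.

Repeatedly divide and take the remainder:
-126 ÷ 43 → quotient -3, remainder 3
43 ÷ 3 → quotient 14, remainder 1
3 ÷ 1 → quotient 3, remainder 0

[-3; 14, 3]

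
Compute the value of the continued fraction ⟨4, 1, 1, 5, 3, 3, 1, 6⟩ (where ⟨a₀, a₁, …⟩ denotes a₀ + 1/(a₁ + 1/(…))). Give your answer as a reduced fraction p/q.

a_0 = 4: 4/1
a_1 = 1: 5/1
a_2 = 1: 9/2
a_3 = 5: 50/11
a_4 = 3: 159/35
a_5 = 3: 527/116
a_6 = 1: 686/151
a_7 = 6: 4643/1022

4643/1022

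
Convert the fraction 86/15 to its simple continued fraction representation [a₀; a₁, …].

86 = 5·15 + 11, so a_0 = 5
15 = 1·11 + 4, so a_1 = 1
11 = 2·4 + 3, so a_2 = 2
4 = 1·3 + 1, so a_3 = 1
3 = 3·1 + 0, so a_4 = 3

[5; 1, 2, 1, 3]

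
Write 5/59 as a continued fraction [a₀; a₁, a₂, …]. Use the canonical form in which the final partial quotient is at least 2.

[0; 11, 1, 4]

Repeatedly divide and take the remainder:
5 = 0·59 + 5, so a_0 = 0
59 = 11·5 + 4, so a_1 = 11
5 = 1·4 + 1, so a_2 = 1
4 = 4·1 + 0, so a_3 = 4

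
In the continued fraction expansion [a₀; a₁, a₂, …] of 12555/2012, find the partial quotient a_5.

2

12555 = 6·2012 + 483, so a_0 = 6
2012 = 4·483 + 80, so a_1 = 4
483 = 6·80 + 3, so a_2 = 6
80 = 26·3 + 2, so a_3 = 26
3 = 1·2 + 1, so a_4 = 1
2 = 2·1 + 0, so a_5 = 2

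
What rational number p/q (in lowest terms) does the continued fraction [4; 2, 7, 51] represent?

3426/767

Work from the innermost term outward:
Start with 51.
7 + 1/(51/1) = 7 + 1/51 = 358/51
2 + 1/(358/51) = 2 + 51/358 = 767/358
4 + 1/(767/358) = 4 + 358/767 = 3426/767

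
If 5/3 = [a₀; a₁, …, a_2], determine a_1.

Run the Euclidean algorithm, recording each quotient:
5 = 1·3 + 2, so a_0 = 1
3 = 1·2 + 1, so a_1 = 1

1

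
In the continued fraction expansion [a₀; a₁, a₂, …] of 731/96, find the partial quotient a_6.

⌊731/96⌋ = 7, remainder 59
⌊96/59⌋ = 1, remainder 37
⌊59/37⌋ = 1, remainder 22
⌊37/22⌋ = 1, remainder 15
⌊22/15⌋ = 1, remainder 7
⌊15/7⌋ = 2, remainder 1
⌊7/1⌋ = 7, remainder 0

7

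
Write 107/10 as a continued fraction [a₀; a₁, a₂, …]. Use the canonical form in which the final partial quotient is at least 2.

[10; 1, 2, 3]

Run the Euclidean algorithm, recording each quotient:
107 ÷ 10 → quotient 10, remainder 7
10 ÷ 7 → quotient 1, remainder 3
7 ÷ 3 → quotient 2, remainder 1
3 ÷ 1 → quotient 3, remainder 0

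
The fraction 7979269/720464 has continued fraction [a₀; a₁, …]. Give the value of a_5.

2

Repeatedly divide and take the remainder:
⌊7979269/720464⌋ = 11, remainder 54165
⌊720464/54165⌋ = 13, remainder 16319
⌊54165/16319⌋ = 3, remainder 5208
⌊16319/5208⌋ = 3, remainder 695
⌊5208/695⌋ = 7, remainder 343
⌊695/343⌋ = 2, remainder 9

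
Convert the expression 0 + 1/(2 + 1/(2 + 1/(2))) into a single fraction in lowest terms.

5/12

a_0 = 0: 0/1
a_1 = 2: 1/2
a_2 = 2: 2/5
a_3 = 2: 5/12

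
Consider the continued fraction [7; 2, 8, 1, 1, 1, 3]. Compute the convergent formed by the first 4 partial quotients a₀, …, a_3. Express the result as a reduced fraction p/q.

142/19

Use the convergent recurrence hₖ = aₖ·hₖ₋₁ + hₖ₋₂ (and likewise for the denominators kₖ):
a_0 = 7: 7/1
a_1 = 2: 15/2
a_2 = 8: 127/17
a_3 = 1: 142/19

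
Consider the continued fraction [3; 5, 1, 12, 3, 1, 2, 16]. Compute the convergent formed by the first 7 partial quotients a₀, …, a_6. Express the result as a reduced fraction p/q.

a_0 = 3: 3/1
a_1 = 5: 16/5
a_2 = 1: 19/6
a_3 = 12: 244/77
a_4 = 3: 751/237
a_5 = 1: 995/314
a_6 = 2: 2741/865

2741/865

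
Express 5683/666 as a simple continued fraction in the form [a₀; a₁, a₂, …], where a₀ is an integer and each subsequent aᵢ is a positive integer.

Repeatedly divide and take the remainder:
5683 = 8·666 + 355, so a_0 = 8
666 = 1·355 + 311, so a_1 = 1
355 = 1·311 + 44, so a_2 = 1
311 = 7·44 + 3, so a_3 = 7
44 = 14·3 + 2, so a_4 = 14
3 = 1·2 + 1, so a_5 = 1
2 = 2·1 + 0, so a_6 = 2

[8; 1, 1, 7, 14, 1, 2]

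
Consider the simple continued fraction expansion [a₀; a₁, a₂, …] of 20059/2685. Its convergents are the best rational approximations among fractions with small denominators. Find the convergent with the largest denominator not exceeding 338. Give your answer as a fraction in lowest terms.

2428/325

a_0 = 7: 7/1  (≤ bound)
a_1 = 2: 15/2  (≤ bound)
a_2 = 8: 127/17  (≤ bound)
a_3 = 19: 2428/325  (≤ bound)
a_4 = 1: 2555/342  (> 338, stop)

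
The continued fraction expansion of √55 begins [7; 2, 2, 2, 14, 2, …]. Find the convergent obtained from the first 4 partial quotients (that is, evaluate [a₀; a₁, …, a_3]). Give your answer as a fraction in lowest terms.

Use the convergent recurrence hₖ = aₖ·hₖ₋₁ + hₖ₋₂ (and likewise for the denominators kₖ):
a_0 = 7: 7/1
a_1 = 2: 15/2
a_2 = 2: 37/5
a_3 = 2: 89/12

89/12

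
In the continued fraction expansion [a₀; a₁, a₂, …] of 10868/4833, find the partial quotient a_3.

10868 ÷ 4833 → quotient 2, remainder 1202
4833 ÷ 1202 → quotient 4, remainder 25
1202 ÷ 25 → quotient 48, remainder 2
25 ÷ 2 → quotient 12, remainder 1

12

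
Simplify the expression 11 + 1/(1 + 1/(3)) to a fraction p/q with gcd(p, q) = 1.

47/4

a_0 = 11: 11/1
a_1 = 1: 12/1
a_2 = 3: 47/4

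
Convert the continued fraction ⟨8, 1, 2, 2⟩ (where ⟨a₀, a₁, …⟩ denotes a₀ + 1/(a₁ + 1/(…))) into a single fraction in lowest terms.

a_0 = 8: 8/1
a_1 = 1: 9/1
a_2 = 2: 26/3
a_3 = 2: 61/7

61/7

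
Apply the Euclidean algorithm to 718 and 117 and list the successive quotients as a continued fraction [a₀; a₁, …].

[6; 7, 3, 5]

Run the Euclidean algorithm, recording each quotient:
718 = 6·117 + 16, so a_0 = 6
117 = 7·16 + 5, so a_1 = 7
16 = 3·5 + 1, so a_2 = 3
5 = 5·1 + 0, so a_3 = 5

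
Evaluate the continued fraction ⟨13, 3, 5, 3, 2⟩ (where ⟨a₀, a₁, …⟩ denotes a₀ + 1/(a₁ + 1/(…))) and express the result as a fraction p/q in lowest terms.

1571/118

a_0 = 13: 13/1
a_1 = 3: 40/3
a_2 = 5: 213/16
a_3 = 3: 679/51
a_4 = 2: 1571/118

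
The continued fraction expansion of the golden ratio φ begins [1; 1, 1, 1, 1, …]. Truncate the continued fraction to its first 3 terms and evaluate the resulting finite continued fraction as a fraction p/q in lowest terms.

3/2

Start with 1.
1 + 1/(1/1) = 1 + 1/1 = 2/1
1 + 1/(2/1) = 1 + 1/2 = 3/2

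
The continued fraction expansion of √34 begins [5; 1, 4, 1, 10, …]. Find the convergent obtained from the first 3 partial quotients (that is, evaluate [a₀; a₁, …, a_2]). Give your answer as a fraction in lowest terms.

a_0 = 5: 5/1
a_1 = 1: 6/1
a_2 = 4: 29/5

29/5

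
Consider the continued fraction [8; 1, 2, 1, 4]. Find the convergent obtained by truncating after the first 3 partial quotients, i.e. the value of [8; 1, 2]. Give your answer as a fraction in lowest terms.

Starting at the tail and folding back:
Start with 2.
1 + 1/(2/1) = 1 + 1/2 = 3/2
8 + 1/(3/2) = 8 + 2/3 = 26/3

26/3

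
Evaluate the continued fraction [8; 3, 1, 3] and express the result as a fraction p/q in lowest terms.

Start with 3.
1 + 1/(3/1) = 1 + 1/3 = 4/3
3 + 1/(4/3) = 3 + 3/4 = 15/4
8 + 1/(15/4) = 8 + 4/15 = 124/15

124/15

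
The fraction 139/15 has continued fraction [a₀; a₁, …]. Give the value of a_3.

139 ÷ 15 → quotient 9, remainder 4
15 ÷ 4 → quotient 3, remainder 3
4 ÷ 3 → quotient 1, remainder 1
3 ÷ 1 → quotient 3, remainder 0

3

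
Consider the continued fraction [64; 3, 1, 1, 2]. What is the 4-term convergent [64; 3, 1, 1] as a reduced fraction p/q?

a_0 = 64: 64/1
a_1 = 3: 193/3
a_2 = 1: 257/4
a_3 = 1: 450/7

450/7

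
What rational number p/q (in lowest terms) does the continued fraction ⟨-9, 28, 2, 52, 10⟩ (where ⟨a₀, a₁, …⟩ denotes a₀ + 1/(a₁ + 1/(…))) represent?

Compute successive convergents:
a_0 = -9: -9/1
a_1 = 28: -251/28
a_2 = 2: -511/57
a_3 = 52: -26823/2992
a_4 = 10: -268741/29977

-268741/29977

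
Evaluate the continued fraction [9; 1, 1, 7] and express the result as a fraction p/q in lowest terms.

a_0 = 9: 9/1
a_1 = 1: 10/1
a_2 = 1: 19/2
a_3 = 7: 143/15

143/15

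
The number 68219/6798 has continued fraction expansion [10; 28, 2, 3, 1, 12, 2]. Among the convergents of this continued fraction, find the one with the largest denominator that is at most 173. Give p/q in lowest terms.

572/57

a_0 = 10: 10/1  (≤ bound)
a_1 = 28: 281/28  (≤ bound)
a_2 = 2: 572/57  (≤ bound)
a_3 = 3: 1997/199  (> 173, stop)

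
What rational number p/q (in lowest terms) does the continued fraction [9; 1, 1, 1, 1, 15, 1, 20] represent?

Collapse the nested fraction from the inside out:
Start with 20.
1 + 1/(20/1) = 1 + 1/20 = 21/20
15 + 1/(21/20) = 15 + 20/21 = 335/21
1 + 1/(335/21) = 1 + 21/335 = 356/335
1 + 1/(356/335) = 1 + 335/356 = 691/356
1 + 1/(691/356) = 1 + 356/691 = 1047/691
1 + 1/(1047/691) = 1 + 691/1047 = 1738/1047
9 + 1/(1738/1047) = 9 + 1047/1738 = 16689/1738

16689/1738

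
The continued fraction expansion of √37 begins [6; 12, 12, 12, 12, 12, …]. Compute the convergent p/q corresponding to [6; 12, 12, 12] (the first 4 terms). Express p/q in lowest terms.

a_0 = 6: 6/1
a_1 = 12: 73/12
a_2 = 12: 882/145
a_3 = 12: 10657/1752

10657/1752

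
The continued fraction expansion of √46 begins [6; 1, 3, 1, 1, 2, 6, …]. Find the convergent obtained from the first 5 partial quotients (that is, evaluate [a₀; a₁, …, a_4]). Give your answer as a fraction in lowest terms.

61/9

a_0 = 6: 6/1
a_1 = 1: 7/1
a_2 = 3: 27/4
a_3 = 1: 34/5
a_4 = 1: 61/9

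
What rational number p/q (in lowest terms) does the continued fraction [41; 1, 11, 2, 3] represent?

Use the convergent recurrence hₖ = aₖ·hₖ₋₁ + hₖ₋₂ (and likewise for the denominators kₖ):
a_0 = 41: 41/1
a_1 = 1: 42/1
a_2 = 11: 503/12
a_3 = 2: 1048/25
a_4 = 3: 3647/87

3647/87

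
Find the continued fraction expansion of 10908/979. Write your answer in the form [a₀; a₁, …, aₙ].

[11; 7, 23, 6]

10908 = 11·979 + 139, so a_0 = 11
979 = 7·139 + 6, so a_1 = 7
139 = 23·6 + 1, so a_2 = 23
6 = 6·1 + 0, so a_3 = 6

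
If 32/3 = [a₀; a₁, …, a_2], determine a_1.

1

Apply division with remainder until the remainder is 0:
32 ÷ 3 → quotient 10, remainder 2
3 ÷ 2 → quotient 1, remainder 1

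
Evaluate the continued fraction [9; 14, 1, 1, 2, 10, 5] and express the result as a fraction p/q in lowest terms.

35077/3868

Build up convergents one term at a time:
a_0 = 9: 9/1
a_1 = 14: 127/14
a_2 = 1: 136/15
a_3 = 1: 263/29
a_4 = 2: 662/73
a_5 = 10: 6883/759
a_6 = 5: 35077/3868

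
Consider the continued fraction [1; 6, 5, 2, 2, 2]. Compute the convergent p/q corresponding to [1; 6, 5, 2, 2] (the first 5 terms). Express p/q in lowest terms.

194/167

Compute successive convergents:
a_0 = 1: 1/1
a_1 = 6: 7/6
a_2 = 5: 36/31
a_3 = 2: 79/68
a_4 = 2: 194/167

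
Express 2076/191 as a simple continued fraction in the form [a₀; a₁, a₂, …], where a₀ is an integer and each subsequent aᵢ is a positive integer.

Run the Euclidean algorithm, recording each quotient:
2076 ÷ 191 → quotient 10, remainder 166
191 ÷ 166 → quotient 1, remainder 25
166 ÷ 25 → quotient 6, remainder 16
25 ÷ 16 → quotient 1, remainder 9
16 ÷ 9 → quotient 1, remainder 7
9 ÷ 7 → quotient 1, remainder 2
7 ÷ 2 → quotient 3, remainder 1
2 ÷ 1 → quotient 2, remainder 0

[10; 1, 6, 1, 1, 1, 3, 2]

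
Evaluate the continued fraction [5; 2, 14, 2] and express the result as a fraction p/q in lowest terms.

Compute successive convergents:
a_0 = 5: 5/1
a_1 = 2: 11/2
a_2 = 14: 159/29
a_3 = 2: 329/60

329/60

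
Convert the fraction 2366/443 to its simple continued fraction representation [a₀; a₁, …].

[5; 2, 1, 14, 10]

2366 = 5·443 + 151, so a_0 = 5
443 = 2·151 + 141, so a_1 = 2
151 = 1·141 + 10, so a_2 = 1
141 = 14·10 + 1, so a_3 = 14
10 = 10·1 + 0, so a_4 = 10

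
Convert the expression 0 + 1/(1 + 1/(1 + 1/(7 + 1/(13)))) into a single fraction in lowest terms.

Build up convergents one term at a time:
a_0 = 0: 0/1
a_1 = 1: 1/1
a_2 = 1: 1/2
a_3 = 7: 8/15
a_4 = 13: 105/197

105/197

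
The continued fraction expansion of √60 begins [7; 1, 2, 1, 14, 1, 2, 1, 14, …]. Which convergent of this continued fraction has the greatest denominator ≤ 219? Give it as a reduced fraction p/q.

a_0 = 7: 7/1  (≤ bound)
a_1 = 1: 8/1  (≤ bound)
a_2 = 2: 23/3  (≤ bound)
a_3 = 1: 31/4  (≤ bound)
a_4 = 14: 457/59  (≤ bound)
a_5 = 1: 488/63  (≤ bound)
a_6 = 2: 1433/185  (≤ bound)
a_7 = 1: 1921/248  (> 219, stop)

1433/185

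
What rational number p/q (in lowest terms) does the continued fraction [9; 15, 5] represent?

689/76

Start with 5.
15 + 1/(5/1) = 15 + 1/5 = 76/5
9 + 1/(76/5) = 9 + 5/76 = 689/76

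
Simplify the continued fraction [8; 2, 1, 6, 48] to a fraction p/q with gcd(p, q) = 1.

8041/963

Start with 48.
6 + 1/(48/1) = 6 + 1/48 = 289/48
1 + 1/(289/48) = 1 + 48/289 = 337/289
2 + 1/(337/289) = 2 + 289/337 = 963/337
8 + 1/(963/337) = 8 + 337/963 = 8041/963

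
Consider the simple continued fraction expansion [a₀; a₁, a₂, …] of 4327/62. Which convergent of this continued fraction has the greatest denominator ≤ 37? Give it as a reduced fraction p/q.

List convergents until the denominator exceeds the bound:
a_0 = 69: 69/1  (≤ bound)
a_1 = 1: 70/1  (≤ bound)
a_2 = 3: 279/4  (≤ bound)
a_3 = 1: 349/5  (≤ bound)
a_4 = 3: 1326/19  (≤ bound)
a_5 = 3: 4327/62  (> 37, stop)

1326/19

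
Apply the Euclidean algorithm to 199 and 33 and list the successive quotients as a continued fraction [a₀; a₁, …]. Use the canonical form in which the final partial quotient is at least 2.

⌊199/33⌋ = 6, remainder 1
⌊33/1⌋ = 33, remainder 0

[6; 33]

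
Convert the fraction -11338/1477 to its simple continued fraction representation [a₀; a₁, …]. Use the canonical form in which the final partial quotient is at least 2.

[-8; 3, 11, 8, 1, 1, 2]

Run the Euclidean algorithm, recording each quotient:
⌊-11338/1477⌋ = -8, remainder 478
⌊1477/478⌋ = 3, remainder 43
⌊478/43⌋ = 11, remainder 5
⌊43/5⌋ = 8, remainder 3
⌊5/3⌋ = 1, remainder 2
⌊3/2⌋ = 1, remainder 1
⌊2/1⌋ = 2, remainder 0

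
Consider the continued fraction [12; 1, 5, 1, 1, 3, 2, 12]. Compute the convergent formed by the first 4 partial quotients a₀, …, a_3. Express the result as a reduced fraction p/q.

90/7

a_0 = 12: 12/1
a_1 = 1: 13/1
a_2 = 5: 77/6
a_3 = 1: 90/7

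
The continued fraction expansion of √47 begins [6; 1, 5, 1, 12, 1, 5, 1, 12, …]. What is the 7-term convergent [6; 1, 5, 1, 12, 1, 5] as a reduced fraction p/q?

Start with 5.
1 + 1/(5/1) = 1 + 1/5 = 6/5
12 + 1/(6/5) = 12 + 5/6 = 77/6
1 + 1/(77/6) = 1 + 6/77 = 83/77
5 + 1/(83/77) = 5 + 77/83 = 492/83
1 + 1/(492/83) = 1 + 83/492 = 575/492
6 + 1/(575/492) = 6 + 492/575 = 3942/575

3942/575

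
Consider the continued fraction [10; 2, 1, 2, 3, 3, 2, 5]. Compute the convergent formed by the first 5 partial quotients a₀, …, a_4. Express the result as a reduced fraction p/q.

280/27

Start with 3.
2 + 1/(3/1) = 2 + 1/3 = 7/3
1 + 1/(7/3) = 1 + 3/7 = 10/7
2 + 1/(10/7) = 2 + 7/10 = 27/10
10 + 1/(27/10) = 10 + 10/27 = 280/27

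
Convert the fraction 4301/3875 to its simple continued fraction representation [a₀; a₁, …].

[1; 9, 10, 2, 1, 1, 3, 2]

⌊4301/3875⌋ = 1, remainder 426
⌊3875/426⌋ = 9, remainder 41
⌊426/41⌋ = 10, remainder 16
⌊41/16⌋ = 2, remainder 9
⌊16/9⌋ = 1, remainder 7
⌊9/7⌋ = 1, remainder 2
⌊7/2⌋ = 3, remainder 1
⌊2/1⌋ = 2, remainder 0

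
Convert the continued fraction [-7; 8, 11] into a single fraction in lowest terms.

Compute successive convergents:
a_0 = -7: -7/1
a_1 = 8: -55/8
a_2 = 11: -612/89

-612/89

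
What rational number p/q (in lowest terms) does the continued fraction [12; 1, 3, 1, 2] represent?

Start with 2.
1 + 1/(2/1) = 1 + 1/2 = 3/2
3 + 1/(3/2) = 3 + 2/3 = 11/3
1 + 1/(11/3) = 1 + 3/11 = 14/11
12 + 1/(14/11) = 12 + 11/14 = 179/14

179/14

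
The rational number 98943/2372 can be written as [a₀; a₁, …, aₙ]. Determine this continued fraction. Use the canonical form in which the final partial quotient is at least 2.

[41; 1, 2, 2, 14, 3, 3, 2]

Apply division with remainder until the remainder is 0:
98943 ÷ 2372 → quotient 41, remainder 1691
2372 ÷ 1691 → quotient 1, remainder 681
1691 ÷ 681 → quotient 2, remainder 329
681 ÷ 329 → quotient 2, remainder 23
329 ÷ 23 → quotient 14, remainder 7
23 ÷ 7 → quotient 3, remainder 2
7 ÷ 2 → quotient 3, remainder 1
2 ÷ 1 → quotient 2, remainder 0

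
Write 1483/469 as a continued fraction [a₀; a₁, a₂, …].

[3; 6, 5, 1, 5, 2]

⌊1483/469⌋ = 3, remainder 76
⌊469/76⌋ = 6, remainder 13
⌊76/13⌋ = 5, remainder 11
⌊13/11⌋ = 1, remainder 2
⌊11/2⌋ = 5, remainder 1
⌊2/1⌋ = 2, remainder 0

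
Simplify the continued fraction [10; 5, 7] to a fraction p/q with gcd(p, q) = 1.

367/36

Start with 7.
5 + 1/(7/1) = 5 + 1/7 = 36/7
10 + 1/(36/7) = 10 + 7/36 = 367/36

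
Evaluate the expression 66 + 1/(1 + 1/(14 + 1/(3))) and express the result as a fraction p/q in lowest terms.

Work from the innermost term outward:
Start with 3.
14 + 1/(3/1) = 14 + 1/3 = 43/3
1 + 1/(43/3) = 1 + 3/43 = 46/43
66 + 1/(46/43) = 66 + 43/46 = 3079/46

3079/46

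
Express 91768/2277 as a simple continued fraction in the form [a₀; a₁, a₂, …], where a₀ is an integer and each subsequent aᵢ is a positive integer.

[40; 3, 3, 4, 2, 1, 7, 2]

91768 ÷ 2277 → quotient 40, remainder 688
2277 ÷ 688 → quotient 3, remainder 213
688 ÷ 213 → quotient 3, remainder 49
213 ÷ 49 → quotient 4, remainder 17
49 ÷ 17 → quotient 2, remainder 15
17 ÷ 15 → quotient 1, remainder 2
15 ÷ 2 → quotient 7, remainder 1
2 ÷ 1 → quotient 2, remainder 0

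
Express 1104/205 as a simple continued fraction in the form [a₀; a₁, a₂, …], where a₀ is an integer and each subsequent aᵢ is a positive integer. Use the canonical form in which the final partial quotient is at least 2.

Repeatedly divide and take the remainder:
⌊1104/205⌋ = 5, remainder 79
⌊205/79⌋ = 2, remainder 47
⌊79/47⌋ = 1, remainder 32
⌊47/32⌋ = 1, remainder 15
⌊32/15⌋ = 2, remainder 2
⌊15/2⌋ = 7, remainder 1
⌊2/1⌋ = 2, remainder 0

[5; 2, 1, 1, 2, 7, 2]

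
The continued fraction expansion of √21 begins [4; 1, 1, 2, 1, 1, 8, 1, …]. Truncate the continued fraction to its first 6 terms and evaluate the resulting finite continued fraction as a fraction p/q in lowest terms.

Compute successive convergents:
a_0 = 4: 4/1
a_1 = 1: 5/1
a_2 = 1: 9/2
a_3 = 2: 23/5
a_4 = 1: 32/7
a_5 = 1: 55/12

55/12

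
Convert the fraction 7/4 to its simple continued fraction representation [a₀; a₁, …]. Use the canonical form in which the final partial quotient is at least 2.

[1; 1, 3]

7 ÷ 4 → quotient 1, remainder 3
4 ÷ 3 → quotient 1, remainder 1
3 ÷ 1 → quotient 3, remainder 0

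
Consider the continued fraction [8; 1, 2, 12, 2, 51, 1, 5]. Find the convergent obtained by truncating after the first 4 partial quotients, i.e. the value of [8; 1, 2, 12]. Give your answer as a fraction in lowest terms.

321/37

Start with 12.
2 + 1/(12/1) = 2 + 1/12 = 25/12
1 + 1/(25/12) = 1 + 12/25 = 37/25
8 + 1/(37/25) = 8 + 25/37 = 321/37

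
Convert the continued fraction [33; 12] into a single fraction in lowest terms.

397/12

Compute successive convergents:
a_0 = 33: 33/1
a_1 = 12: 397/12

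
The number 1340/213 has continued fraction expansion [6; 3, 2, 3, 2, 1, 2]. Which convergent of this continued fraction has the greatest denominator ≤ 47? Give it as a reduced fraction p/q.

151/24

List convergents until the denominator exceeds the bound:
a_0 = 6: 6/1  (≤ bound)
a_1 = 3: 19/3  (≤ bound)
a_2 = 2: 44/7  (≤ bound)
a_3 = 3: 151/24  (≤ bound)
a_4 = 2: 346/55  (> 47, stop)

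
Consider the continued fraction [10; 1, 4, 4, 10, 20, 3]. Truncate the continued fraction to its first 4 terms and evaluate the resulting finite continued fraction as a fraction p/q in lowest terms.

Start with 4.
4 + 1/(4/1) = 4 + 1/4 = 17/4
1 + 1/(17/4) = 1 + 4/17 = 21/17
10 + 1/(21/17) = 10 + 17/21 = 227/21

227/21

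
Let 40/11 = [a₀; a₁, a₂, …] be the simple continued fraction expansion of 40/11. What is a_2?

Run the Euclidean algorithm, recording each quotient:
40 ÷ 11 → quotient 3, remainder 7
11 ÷ 7 → quotient 1, remainder 4
7 ÷ 4 → quotient 1, remainder 3

1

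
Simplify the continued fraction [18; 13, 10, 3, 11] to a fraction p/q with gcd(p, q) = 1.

Start with 11.
3 + 1/(11/1) = 3 + 1/11 = 34/11
10 + 1/(34/11) = 10 + 11/34 = 351/34
13 + 1/(351/34) = 13 + 34/351 = 4597/351
18 + 1/(4597/351) = 18 + 351/4597 = 83097/4597

83097/4597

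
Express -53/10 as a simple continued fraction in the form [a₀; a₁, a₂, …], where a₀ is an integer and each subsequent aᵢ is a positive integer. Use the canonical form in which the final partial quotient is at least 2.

Repeatedly divide and take the remainder:
⌊-53/10⌋ = -6, remainder 7
⌊10/7⌋ = 1, remainder 3
⌊7/3⌋ = 2, remainder 1
⌊3/1⌋ = 3, remainder 0

[-6; 1, 2, 3]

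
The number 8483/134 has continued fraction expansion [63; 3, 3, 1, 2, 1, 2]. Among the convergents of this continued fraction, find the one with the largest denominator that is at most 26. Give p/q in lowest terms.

a_0 = 63: 63/1  (≤ bound)
a_1 = 3: 190/3  (≤ bound)
a_2 = 3: 633/10  (≤ bound)
a_3 = 1: 823/13  (≤ bound)
a_4 = 2: 2279/36  (> 26, stop)

823/13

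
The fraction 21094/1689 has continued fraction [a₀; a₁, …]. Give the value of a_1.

21094 = 12·1689 + 826, so a_0 = 12
1689 = 2·826 + 37, so a_1 = 2

2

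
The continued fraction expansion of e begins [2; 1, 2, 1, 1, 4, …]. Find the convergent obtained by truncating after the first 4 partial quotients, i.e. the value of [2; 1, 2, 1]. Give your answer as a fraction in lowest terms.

Use the convergent recurrence hₖ = aₖ·hₖ₋₁ + hₖ₋₂ (and likewise for the denominators kₖ):
a_0 = 2: 2/1
a_1 = 1: 3/1
a_2 = 2: 8/3
a_3 = 1: 11/4

11/4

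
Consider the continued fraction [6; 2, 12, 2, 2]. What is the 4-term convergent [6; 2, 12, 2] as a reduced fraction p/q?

337/52

Start with 2.
12 + 1/(2/1) = 12 + 1/2 = 25/2
2 + 1/(25/2) = 2 + 2/25 = 52/25
6 + 1/(52/25) = 6 + 25/52 = 337/52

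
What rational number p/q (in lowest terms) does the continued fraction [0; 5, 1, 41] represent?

42/251

Starting at the tail and folding back:
Start with 41.
1 + 1/(41/1) = 1 + 1/41 = 42/41
5 + 1/(42/41) = 5 + 41/42 = 251/42
0 + 1/(251/42) = 0 + 42/251 = 42/251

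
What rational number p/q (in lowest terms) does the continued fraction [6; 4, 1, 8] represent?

Compute successive convergents:
a_0 = 6: 6/1
a_1 = 4: 25/4
a_2 = 1: 31/5
a_3 = 8: 273/44

273/44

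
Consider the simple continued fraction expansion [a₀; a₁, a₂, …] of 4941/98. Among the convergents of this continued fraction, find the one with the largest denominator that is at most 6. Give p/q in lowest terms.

252/5

a_0 = 50: 50/1  (≤ bound)
a_1 = 2: 101/2  (≤ bound)
a_2 = 2: 252/5  (≤ bound)
a_3 = 1: 353/7  (> 6, stop)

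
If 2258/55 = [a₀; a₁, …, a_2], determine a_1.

18

2258 ÷ 55 → quotient 41, remainder 3
55 ÷ 3 → quotient 18, remainder 1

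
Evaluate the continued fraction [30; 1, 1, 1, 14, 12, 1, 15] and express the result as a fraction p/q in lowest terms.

280715/9156

Start with 15.
1 + 1/(15/1) = 1 + 1/15 = 16/15
12 + 1/(16/15) = 12 + 15/16 = 207/16
14 + 1/(207/16) = 14 + 16/207 = 2914/207
1 + 1/(2914/207) = 1 + 207/2914 = 3121/2914
1 + 1/(3121/2914) = 1 + 2914/3121 = 6035/3121
1 + 1/(6035/3121) = 1 + 3121/6035 = 9156/6035
30 + 1/(9156/6035) = 30 + 6035/9156 = 280715/9156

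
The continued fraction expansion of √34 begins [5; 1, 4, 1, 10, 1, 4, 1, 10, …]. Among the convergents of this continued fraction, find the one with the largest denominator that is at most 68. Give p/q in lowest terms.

379/65

List convergents until the denominator exceeds the bound:
a_0 = 5: 5/1  (≤ bound)
a_1 = 1: 6/1  (≤ bound)
a_2 = 4: 29/5  (≤ bound)
a_3 = 1: 35/6  (≤ bound)
a_4 = 10: 379/65  (≤ bound)
a_5 = 1: 414/71  (> 68, stop)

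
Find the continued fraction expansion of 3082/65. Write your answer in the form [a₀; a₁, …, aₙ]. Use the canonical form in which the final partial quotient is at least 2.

Repeatedly divide and take the remainder:
⌊3082/65⌋ = 47, remainder 27
⌊65/27⌋ = 2, remainder 11
⌊27/11⌋ = 2, remainder 5
⌊11/5⌋ = 2, remainder 1
⌊5/1⌋ = 5, remainder 0

[47; 2, 2, 2, 5]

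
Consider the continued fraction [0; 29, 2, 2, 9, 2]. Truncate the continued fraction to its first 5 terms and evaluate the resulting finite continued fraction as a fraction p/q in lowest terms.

Use the convergent recurrence hₖ = aₖ·hₖ₋₁ + hₖ₋₂ (and likewise for the denominators kₖ):
a_0 = 0: 0/1
a_1 = 29: 1/29
a_2 = 2: 2/59
a_3 = 2: 5/147
a_4 = 9: 47/1382

47/1382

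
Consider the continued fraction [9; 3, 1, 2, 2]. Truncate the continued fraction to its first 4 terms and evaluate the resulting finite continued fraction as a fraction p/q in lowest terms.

Work from the innermost term outward:
Start with 2.
1 + 1/(2/1) = 1 + 1/2 = 3/2
3 + 1/(3/2) = 3 + 2/3 = 11/3
9 + 1/(11/3) = 9 + 3/11 = 102/11

102/11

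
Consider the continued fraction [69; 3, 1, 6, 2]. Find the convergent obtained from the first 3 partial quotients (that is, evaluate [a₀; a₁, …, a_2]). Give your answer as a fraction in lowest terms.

277/4

Start with 1.
3 + 1/(1/1) = 3 + 1/1 = 4/1
69 + 1/(4/1) = 69 + 1/4 = 277/4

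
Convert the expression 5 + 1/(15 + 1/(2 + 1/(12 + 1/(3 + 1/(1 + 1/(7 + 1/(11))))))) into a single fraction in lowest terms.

690173/136274

Work from the innermost term outward:
Start with 11.
7 + 1/(11/1) = 7 + 1/11 = 78/11
1 + 1/(78/11) = 1 + 11/78 = 89/78
3 + 1/(89/78) = 3 + 78/89 = 345/89
12 + 1/(345/89) = 12 + 89/345 = 4229/345
2 + 1/(4229/345) = 2 + 345/4229 = 8803/4229
15 + 1/(8803/4229) = 15 + 4229/8803 = 136274/8803
5 + 1/(136274/8803) = 5 + 8803/136274 = 690173/136274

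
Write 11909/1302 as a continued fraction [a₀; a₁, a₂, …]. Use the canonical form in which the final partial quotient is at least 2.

11909 = 9·1302 + 191, so a_0 = 9
1302 = 6·191 + 156, so a_1 = 6
191 = 1·156 + 35, so a_2 = 1
156 = 4·35 + 16, so a_3 = 4
35 = 2·16 + 3, so a_4 = 2
16 = 5·3 + 1, so a_5 = 5
3 = 3·1 + 0, so a_6 = 3

[9; 6, 1, 4, 2, 5, 3]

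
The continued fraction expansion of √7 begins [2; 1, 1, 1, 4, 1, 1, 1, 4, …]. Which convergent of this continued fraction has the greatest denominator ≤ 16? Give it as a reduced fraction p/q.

37/14

a_0 = 2: 2/1  (≤ bound)
a_1 = 1: 3/1  (≤ bound)
a_2 = 1: 5/2  (≤ bound)
a_3 = 1: 8/3  (≤ bound)
a_4 = 4: 37/14  (≤ bound)
a_5 = 1: 45/17  (> 16, stop)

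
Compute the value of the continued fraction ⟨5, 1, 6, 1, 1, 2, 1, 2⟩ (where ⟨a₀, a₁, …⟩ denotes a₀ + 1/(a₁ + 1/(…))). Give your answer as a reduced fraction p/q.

845/144

a_0 = 5: 5/1
a_1 = 1: 6/1
a_2 = 6: 41/7
a_3 = 1: 47/8
a_4 = 1: 88/15
a_5 = 2: 223/38
a_6 = 1: 311/53
a_7 = 2: 845/144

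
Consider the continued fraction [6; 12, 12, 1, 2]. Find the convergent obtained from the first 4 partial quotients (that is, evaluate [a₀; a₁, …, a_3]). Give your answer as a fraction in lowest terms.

955/157

a_0 = 6: 6/1
a_1 = 12: 73/12
a_2 = 12: 882/145
a_3 = 1: 955/157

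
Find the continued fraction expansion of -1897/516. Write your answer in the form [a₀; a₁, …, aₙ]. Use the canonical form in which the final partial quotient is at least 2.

Repeatedly divide and take the remainder:
-1897 = -4·516 + 167, so a_0 = -4
516 = 3·167 + 15, so a_1 = 3
167 = 11·15 + 2, so a_2 = 11
15 = 7·2 + 1, so a_3 = 7
2 = 2·1 + 0, so a_4 = 2

[-4; 3, 11, 7, 2]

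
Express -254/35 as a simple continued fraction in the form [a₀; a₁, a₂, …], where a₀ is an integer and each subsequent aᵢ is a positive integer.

[-8; 1, 2, 1, 8]

-254 ÷ 35 → quotient -8, remainder 26
35 ÷ 26 → quotient 1, remainder 9
26 ÷ 9 → quotient 2, remainder 8
9 ÷ 8 → quotient 1, remainder 1
8 ÷ 1 → quotient 8, remainder 0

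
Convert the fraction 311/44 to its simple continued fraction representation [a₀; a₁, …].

Repeatedly divide and take the remainder:
311 = 7·44 + 3, so a_0 = 7
44 = 14·3 + 2, so a_1 = 14
3 = 1·2 + 1, so a_2 = 1
2 = 2·1 + 0, so a_3 = 2

[7; 14, 1, 2]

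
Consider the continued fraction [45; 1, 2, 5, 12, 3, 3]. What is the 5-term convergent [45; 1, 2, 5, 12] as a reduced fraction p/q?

Use the convergent recurrence hₖ = aₖ·hₖ₋₁ + hₖ₋₂ (and likewise for the denominators kₖ):
a_0 = 45: 45/1
a_1 = 1: 46/1
a_2 = 2: 137/3
a_3 = 5: 731/16
a_4 = 12: 8909/195

8909/195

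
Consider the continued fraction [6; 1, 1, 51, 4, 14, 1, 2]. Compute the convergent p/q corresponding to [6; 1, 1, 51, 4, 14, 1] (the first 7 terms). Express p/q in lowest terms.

Use the convergent recurrence hₖ = aₖ·hₖ₋₁ + hₖ₋₂ (and likewise for the denominators kₖ):
a_0 = 6: 6/1
a_1 = 1: 7/1
a_2 = 1: 13/2
a_3 = 51: 670/103
a_4 = 4: 2693/414
a_5 = 14: 38372/5899
a_6 = 1: 41065/6313

41065/6313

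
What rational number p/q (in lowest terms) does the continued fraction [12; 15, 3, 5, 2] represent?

Build up convergents one term at a time:
a_0 = 12: 12/1
a_1 = 15: 181/15
a_2 = 3: 555/46
a_3 = 5: 2956/245
a_4 = 2: 6467/536

6467/536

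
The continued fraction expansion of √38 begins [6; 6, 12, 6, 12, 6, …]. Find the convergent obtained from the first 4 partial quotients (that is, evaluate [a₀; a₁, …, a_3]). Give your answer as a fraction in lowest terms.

2737/444

Compute successive convergents:
a_0 = 6: 6/1
a_1 = 6: 37/6
a_2 = 12: 450/73
a_3 = 6: 2737/444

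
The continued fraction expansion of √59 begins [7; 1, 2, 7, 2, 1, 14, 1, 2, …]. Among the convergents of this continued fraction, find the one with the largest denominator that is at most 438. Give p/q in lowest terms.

a_0 = 7: 7/1  (≤ bound)
a_1 = 1: 8/1  (≤ bound)
a_2 = 2: 23/3  (≤ bound)
a_3 = 7: 169/22  (≤ bound)
a_4 = 2: 361/47  (≤ bound)
a_5 = 1: 530/69  (≤ bound)
a_6 = 14: 7781/1013  (> 438, stop)

530/69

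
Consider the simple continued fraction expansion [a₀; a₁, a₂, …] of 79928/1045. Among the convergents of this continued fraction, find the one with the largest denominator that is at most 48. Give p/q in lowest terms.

2830/37

a_0 = 76: 76/1  (≤ bound)
a_1 = 2: 153/2  (≤ bound)
a_2 = 17: 2677/35  (≤ bound)
a_3 = 1: 2830/37  (≤ bound)
a_4 = 1: 5507/72  (> 48, stop)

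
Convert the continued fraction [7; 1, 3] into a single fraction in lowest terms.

31/4

Use the convergent recurrence hₖ = aₖ·hₖ₋₁ + hₖ₋₂ (and likewise for the denominators kₖ):
a_0 = 7: 7/1
a_1 = 1: 8/1
a_2 = 3: 31/4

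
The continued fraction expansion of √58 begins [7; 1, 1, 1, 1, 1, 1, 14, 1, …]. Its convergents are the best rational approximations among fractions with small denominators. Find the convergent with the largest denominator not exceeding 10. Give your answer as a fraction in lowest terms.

List convergents until the denominator exceeds the bound:
a_0 = 7: 7/1  (≤ bound)
a_1 = 1: 8/1  (≤ bound)
a_2 = 1: 15/2  (≤ bound)
a_3 = 1: 23/3  (≤ bound)
a_4 = 1: 38/5  (≤ bound)
a_5 = 1: 61/8  (≤ bound)
a_6 = 1: 99/13  (> 10, stop)

61/8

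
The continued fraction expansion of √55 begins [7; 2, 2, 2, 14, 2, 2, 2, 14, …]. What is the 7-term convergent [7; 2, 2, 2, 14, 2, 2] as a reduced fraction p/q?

Work from the innermost term outward:
Start with 2.
2 + 1/(2/1) = 2 + 1/2 = 5/2
14 + 1/(5/2) = 14 + 2/5 = 72/5
2 + 1/(72/5) = 2 + 5/72 = 149/72
2 + 1/(149/72) = 2 + 72/149 = 370/149
2 + 1/(370/149) = 2 + 149/370 = 889/370
7 + 1/(889/370) = 7 + 370/889 = 6593/889

6593/889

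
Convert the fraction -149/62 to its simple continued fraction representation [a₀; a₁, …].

[-3; 1, 1, 2, 12]

-149 ÷ 62 → quotient -3, remainder 37
62 ÷ 37 → quotient 1, remainder 25
37 ÷ 25 → quotient 1, remainder 12
25 ÷ 12 → quotient 2, remainder 1
12 ÷ 1 → quotient 12, remainder 0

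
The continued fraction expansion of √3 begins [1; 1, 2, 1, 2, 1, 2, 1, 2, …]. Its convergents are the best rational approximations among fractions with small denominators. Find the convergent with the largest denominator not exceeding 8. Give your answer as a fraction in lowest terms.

List convergents until the denominator exceeds the bound:
a_0 = 1: 1/1  (≤ bound)
a_1 = 1: 2/1  (≤ bound)
a_2 = 2: 5/3  (≤ bound)
a_3 = 1: 7/4  (≤ bound)
a_4 = 2: 19/11  (> 8, stop)

7/4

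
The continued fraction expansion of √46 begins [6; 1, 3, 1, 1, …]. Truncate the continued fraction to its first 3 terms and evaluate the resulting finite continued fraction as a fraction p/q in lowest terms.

27/4

Compute successive convergents:
a_0 = 6: 6/1
a_1 = 1: 7/1
a_2 = 3: 27/4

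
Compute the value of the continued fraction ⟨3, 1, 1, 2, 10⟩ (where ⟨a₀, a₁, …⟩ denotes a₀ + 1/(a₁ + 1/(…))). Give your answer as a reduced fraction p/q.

187/52

Work from the innermost term outward:
Start with 10.
2 + 1/(10/1) = 2 + 1/10 = 21/10
1 + 1/(21/10) = 1 + 10/21 = 31/21
1 + 1/(31/21) = 1 + 21/31 = 52/31
3 + 1/(52/31) = 3 + 31/52 = 187/52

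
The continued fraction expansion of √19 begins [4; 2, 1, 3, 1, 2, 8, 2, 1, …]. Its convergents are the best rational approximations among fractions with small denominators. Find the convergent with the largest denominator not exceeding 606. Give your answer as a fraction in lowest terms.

a_0 = 4: 4/1  (≤ bound)
a_1 = 2: 9/2  (≤ bound)
a_2 = 1: 13/3  (≤ bound)
a_3 = 3: 48/11  (≤ bound)
a_4 = 1: 61/14  (≤ bound)
a_5 = 2: 170/39  (≤ bound)
a_6 = 8: 1421/326  (≤ bound)
a_7 = 2: 3012/691  (> 606, stop)

1421/326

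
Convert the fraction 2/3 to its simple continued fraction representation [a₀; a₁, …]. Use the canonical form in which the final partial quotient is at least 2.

2 = 0·3 + 2, so a_0 = 0
3 = 1·2 + 1, so a_1 = 1
2 = 2·1 + 0, so a_2 = 2

[0; 1, 2]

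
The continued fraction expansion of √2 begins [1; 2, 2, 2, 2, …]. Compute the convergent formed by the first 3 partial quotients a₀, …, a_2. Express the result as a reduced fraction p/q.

Compute successive convergents:
a_0 = 1: 1/1
a_1 = 2: 3/2
a_2 = 2: 7/5

7/5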